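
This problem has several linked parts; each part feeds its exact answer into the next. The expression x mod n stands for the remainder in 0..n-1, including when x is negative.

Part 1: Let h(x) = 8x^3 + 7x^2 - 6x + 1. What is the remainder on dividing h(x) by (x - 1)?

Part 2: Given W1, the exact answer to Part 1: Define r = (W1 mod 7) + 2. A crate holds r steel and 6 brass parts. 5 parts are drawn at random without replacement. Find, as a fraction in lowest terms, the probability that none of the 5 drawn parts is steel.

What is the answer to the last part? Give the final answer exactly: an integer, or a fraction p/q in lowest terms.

Part 1: remainder = value at the root: 8*(1)^3 + 7*(1)^2 - 6*(1)^1 + 1 = (8) + (7) + (-6) + (1) = 10; answer 10
Part 2: W1 = 10; r = 5; total draws C(11,5) = 462; favorable C(6,5) = 6; P = 1/77; answer 1/77

1/77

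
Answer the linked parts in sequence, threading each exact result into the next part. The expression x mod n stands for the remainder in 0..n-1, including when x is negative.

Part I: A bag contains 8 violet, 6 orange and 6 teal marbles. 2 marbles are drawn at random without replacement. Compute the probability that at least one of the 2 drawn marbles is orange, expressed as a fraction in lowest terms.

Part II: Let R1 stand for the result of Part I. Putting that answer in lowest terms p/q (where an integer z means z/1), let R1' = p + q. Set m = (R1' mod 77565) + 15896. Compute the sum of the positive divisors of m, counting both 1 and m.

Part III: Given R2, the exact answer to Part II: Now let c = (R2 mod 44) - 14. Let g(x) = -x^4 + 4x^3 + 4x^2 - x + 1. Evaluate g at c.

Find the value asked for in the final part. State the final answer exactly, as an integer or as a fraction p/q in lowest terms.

Part I: total draws C(20,2) = 190; complement C(14,2) = 91; favorable 190 - 91 = 99; P = 99/190; answer 99/190
Part II: R1 = 99/190; threaded value p + q = 289; m = 16185; 16185 = 3 * 5 * 13 * 83; sigma = (1 + 3) * (1 + 5) * (1 + 13) * (1 + 83) = 4 * 6 * 14 * 84 = 28224; answer 28224
Part III: R2 = 28224; c = 6; -1*(6)^4 + 4*(6)^3 + 4*(6)^2 - 1*(6)^1 + 1 = (-1296) + (864) + (144) + (-6) + (1) = -293; answer -293

-293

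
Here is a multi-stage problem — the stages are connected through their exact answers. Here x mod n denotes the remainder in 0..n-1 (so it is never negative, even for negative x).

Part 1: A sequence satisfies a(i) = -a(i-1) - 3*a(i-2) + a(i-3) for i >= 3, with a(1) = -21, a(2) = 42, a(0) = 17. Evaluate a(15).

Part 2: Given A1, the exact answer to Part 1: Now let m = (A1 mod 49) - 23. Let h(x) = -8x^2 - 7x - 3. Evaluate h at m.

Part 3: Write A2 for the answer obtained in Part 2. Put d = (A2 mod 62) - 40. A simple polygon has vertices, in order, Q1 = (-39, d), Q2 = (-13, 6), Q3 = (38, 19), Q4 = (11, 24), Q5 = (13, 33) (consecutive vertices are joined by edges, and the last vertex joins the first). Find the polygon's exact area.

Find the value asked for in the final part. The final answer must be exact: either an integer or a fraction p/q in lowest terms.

640

Part 1: a(3) = -1*(42) - 3*(-21) + 1*(17) = 38; iterating: a(3)=38, a(4)=-185, a(5)=113, a(6)=480, a(7)=-1004, a(8)=-323, a(9)=3815, a(10)=-3850, a(11)=-7918, a(12)=23283, a(13)=-3379, a(14)=-74388, a(15)=107808; answer 107808
Part 2: A1 = 107808; m = -15; -8*(-15)^2 - 7*(-15)^1 - 3 = (-1800) + (105) + (-3) = -1698; answer -1698
Part 3: A2 = -1698; d = -2; cross terms: (-39*6 - -13*-2)=-260, (-13*19 - 38*6)=-475, (38*24 - 11*19)=703, (11*33 - 13*24)=51, (13*-2 - -39*33)=1261; twice the area = |1280| = 1280; area = 640; answer 640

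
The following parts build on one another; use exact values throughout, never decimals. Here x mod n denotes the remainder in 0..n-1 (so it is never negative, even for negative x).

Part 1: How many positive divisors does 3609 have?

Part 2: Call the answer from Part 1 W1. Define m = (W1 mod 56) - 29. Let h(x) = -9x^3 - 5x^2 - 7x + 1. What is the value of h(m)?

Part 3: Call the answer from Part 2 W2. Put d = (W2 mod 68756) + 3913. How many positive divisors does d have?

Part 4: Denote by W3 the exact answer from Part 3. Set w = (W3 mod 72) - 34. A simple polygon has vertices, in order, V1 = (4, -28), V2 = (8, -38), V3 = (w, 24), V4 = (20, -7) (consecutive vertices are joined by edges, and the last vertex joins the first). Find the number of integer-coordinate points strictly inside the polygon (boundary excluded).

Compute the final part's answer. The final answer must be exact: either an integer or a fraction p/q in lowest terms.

775

Part 1: 3609 = 3^2 * 401; number of divisors = (2+1) * (1+1) = 6; answer 6
Part 2: W1 = 6; m = -23; -9*(-23)^3 - 5*(-23)^2 - 7*(-23)^1 + 1 = (109503) + (-2645) + (161) + (1) = 107020; answer 107020
Part 3: W2 = 107020; d = 42177; 42177 = 3 * 17 * 827; number of divisors = (1+1) * (1+1) * (1+1) = 8; answer 8
Part 4: W3 = 8; w = -26; cross terms: (4*-38 - 8*-28)=72, (8*24 - -26*-38)=-796, (-26*-7 - 20*24)=-298, (20*-28 - 4*-7)=-532; twice the area = |-1554| = 1554; area = 777; boundary points = 2 + 2 + 1 + 1 = 6; strictly interior points = area - boundary/2 + 1 = 775; answer 775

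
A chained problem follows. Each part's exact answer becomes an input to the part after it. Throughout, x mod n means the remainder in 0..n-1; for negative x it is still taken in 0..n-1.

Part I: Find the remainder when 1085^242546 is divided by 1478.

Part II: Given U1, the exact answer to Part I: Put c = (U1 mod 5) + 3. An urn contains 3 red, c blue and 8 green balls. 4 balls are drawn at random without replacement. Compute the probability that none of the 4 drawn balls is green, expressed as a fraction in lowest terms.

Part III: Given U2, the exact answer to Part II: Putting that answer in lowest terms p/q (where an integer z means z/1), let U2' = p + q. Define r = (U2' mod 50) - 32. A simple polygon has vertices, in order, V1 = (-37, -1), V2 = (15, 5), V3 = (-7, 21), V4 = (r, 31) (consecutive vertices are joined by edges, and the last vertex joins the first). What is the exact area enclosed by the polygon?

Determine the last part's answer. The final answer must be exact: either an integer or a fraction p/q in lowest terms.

Part I: squarings mod 1478: 1085^1=1085, 1085^2=737, 1085^4=743, 1085^8=755, 1085^16=995, 1085^32=1243, 1085^64=539, 1085^128=833, 1085^256=707, 1085^512=285, 1085^1024=1413, 1085^2048=1269, 1085^4096=819, 1085^8192=1227, 1085^16384=925, 1085^32768=1341, 1085^65536=1033, 1085^131072=1451; 1085^242546 = 1085^2 * 1085^16 * 1085^32 * 1085^64 * 1085^256 * 1085^512 * 1085^4096 * 1085^8192 * 1085^32768 * 1085^65536 * 1085^131072 = 993 (mod 1478); answer 993
Part II: U1 = 993; c = 6; total draws C(17,4) = 2380; favorable C(9,4) = 126; P = 9/170; answer 9/170
Part III: U2 = 9/170; threaded value p + q = 179; r = -3; cross terms: (-37*5 - 15*-1)=-170, (15*21 - -7*5)=350, (-7*31 - -3*21)=-154, (-3*-1 - -37*31)=1150; twice the area = |1176| = 1176; area = 588; answer 588

588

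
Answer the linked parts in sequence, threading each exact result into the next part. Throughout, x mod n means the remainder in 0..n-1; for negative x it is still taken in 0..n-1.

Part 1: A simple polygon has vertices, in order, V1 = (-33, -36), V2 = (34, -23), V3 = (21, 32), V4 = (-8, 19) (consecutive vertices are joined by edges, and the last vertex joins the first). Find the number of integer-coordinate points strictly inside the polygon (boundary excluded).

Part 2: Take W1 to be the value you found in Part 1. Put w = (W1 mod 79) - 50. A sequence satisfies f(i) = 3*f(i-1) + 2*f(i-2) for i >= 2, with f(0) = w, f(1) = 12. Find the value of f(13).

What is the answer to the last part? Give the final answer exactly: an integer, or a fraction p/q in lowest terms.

4787418

Part 1: cross terms: (-33*-23 - 34*-36)=1983, (34*32 - 21*-23)=1571, (21*19 - -8*32)=655, (-8*-36 - -33*19)=915; twice the area = |5124| = 5124; area = 2562; boundary points = 1 + 1 + 1 + 5 = 8; strictly interior points = area - boundary/2 + 1 = 2559; answer 2559
Part 2: W1 = 2559; w = -19; f(2) = 3*(12) + 2*(-19) = -2; iterating: f(2)=-2, f(3)=18, f(4)=50, f(5)=186, f(6)=658, f(7)=2346, f(8)=8354, f(9)=29754, f(10)=105970, f(11)=377418, f(12)=1344194, f(13)=4787418; answer 4787418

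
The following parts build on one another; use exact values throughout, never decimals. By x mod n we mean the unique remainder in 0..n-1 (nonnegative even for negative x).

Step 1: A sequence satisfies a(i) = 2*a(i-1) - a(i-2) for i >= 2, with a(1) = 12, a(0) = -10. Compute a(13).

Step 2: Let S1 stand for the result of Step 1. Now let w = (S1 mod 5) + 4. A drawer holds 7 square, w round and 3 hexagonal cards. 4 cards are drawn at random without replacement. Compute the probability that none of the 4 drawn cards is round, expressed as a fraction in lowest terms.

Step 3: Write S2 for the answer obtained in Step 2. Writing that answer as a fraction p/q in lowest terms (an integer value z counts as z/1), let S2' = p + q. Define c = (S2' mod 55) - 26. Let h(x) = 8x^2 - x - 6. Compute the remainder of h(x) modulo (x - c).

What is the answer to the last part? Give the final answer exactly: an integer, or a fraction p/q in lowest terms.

973

Step 1: a(2) = 2*(12) - 1*(-10) = 34; iterating: a(2)=34, a(3)=56, a(4)=78, a(5)=100, a(6)=122, a(7)=144, a(8)=166, a(9)=188, a(10)=210, a(11)=232, a(12)=254, a(13)=276; answer 276
Step 2: S1 = 276; w = 5; total draws C(15,4) = 1365; favorable C(10,4) = 210; P = 2/13; answer 2/13
Step 3: S2 = 2/13; threaded value p + q = 15; c = -11; remainder = value at the root: 8*(-11)^2 - 1*(-11)^1 - 6 = (968) + (11) + (-6) = 973; answer 973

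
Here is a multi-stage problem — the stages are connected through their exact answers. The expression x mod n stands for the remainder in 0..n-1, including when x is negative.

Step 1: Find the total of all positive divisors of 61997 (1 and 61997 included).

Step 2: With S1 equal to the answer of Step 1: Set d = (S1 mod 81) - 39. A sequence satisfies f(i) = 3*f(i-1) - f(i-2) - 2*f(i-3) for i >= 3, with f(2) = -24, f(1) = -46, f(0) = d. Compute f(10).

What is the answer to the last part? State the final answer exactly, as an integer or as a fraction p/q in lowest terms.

Step 1: 61997 = 13 * 19 * 251; sigma = (1 + 13) * (1 + 19) * (1 + 251) = 14 * 20 * 252 = 70560; answer 70560
Step 2: S1 = 70560; d = -30; f(3) = 3*(-24) - 1*(-46) - 2*(-30) = 34; iterating: f(3)=34, f(4)=218, f(5)=668, f(6)=1718, f(7)=4050, f(8)=9096, f(9)=19802, f(10)=42210; answer 42210

42210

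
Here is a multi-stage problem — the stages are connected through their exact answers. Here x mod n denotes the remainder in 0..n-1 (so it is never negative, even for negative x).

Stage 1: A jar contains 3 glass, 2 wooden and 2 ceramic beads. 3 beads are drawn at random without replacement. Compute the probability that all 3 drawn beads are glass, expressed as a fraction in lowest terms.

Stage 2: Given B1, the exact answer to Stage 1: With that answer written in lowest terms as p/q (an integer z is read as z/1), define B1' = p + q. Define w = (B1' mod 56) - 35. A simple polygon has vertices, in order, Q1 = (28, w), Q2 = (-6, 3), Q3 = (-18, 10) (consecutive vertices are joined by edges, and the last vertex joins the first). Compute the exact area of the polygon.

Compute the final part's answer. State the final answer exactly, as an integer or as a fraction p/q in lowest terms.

107

Stage 1: total draws C(7,3) = 35; favorable C(3,3) = 1; P = 1/35; answer 1/35
Stage 2: B1 = 1/35; threaded value p + q = 36; w = 1; cross terms: (28*3 - -6*1)=90, (-6*10 - -18*3)=-6, (-18*1 - 28*10)=-298; twice the area = |-214| = 214; area = 107; answer 107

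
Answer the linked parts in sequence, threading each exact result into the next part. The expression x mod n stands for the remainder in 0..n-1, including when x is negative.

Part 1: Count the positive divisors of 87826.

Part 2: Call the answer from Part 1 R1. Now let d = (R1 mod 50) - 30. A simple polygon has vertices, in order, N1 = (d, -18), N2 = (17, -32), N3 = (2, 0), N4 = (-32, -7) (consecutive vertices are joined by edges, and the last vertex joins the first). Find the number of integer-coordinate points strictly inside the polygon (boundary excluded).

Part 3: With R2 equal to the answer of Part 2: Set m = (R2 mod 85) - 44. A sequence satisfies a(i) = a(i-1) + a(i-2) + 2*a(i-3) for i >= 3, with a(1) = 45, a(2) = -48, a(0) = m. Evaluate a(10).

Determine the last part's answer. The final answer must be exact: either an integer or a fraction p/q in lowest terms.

-3167

Part 1: 87826 = 2 * 43913; number of divisors = (1+1) * (1+1) = 4; answer 4
Part 2: R1 = 4; d = -26; cross terms: (-26*-32 - 17*-18)=1138, (17*0 - 2*-32)=64, (2*-7 - -32*0)=-14, (-32*-18 - -26*-7)=394; twice the area = |1582| = 1582; area = 791; boundary points = 1 + 1 + 1 + 1 = 4; strictly interior points = area - boundary/2 + 1 = 790; answer 790
Part 3: R2 = 790; m = -19; a(3) = 1*(-48) + 1*(45) + 2*(-19) = -41; iterating: a(3)=-41, a(4)=1, a(5)=-136, a(6)=-217, a(7)=-351, a(8)=-840, a(9)=-1625, a(10)=-3167; answer -3167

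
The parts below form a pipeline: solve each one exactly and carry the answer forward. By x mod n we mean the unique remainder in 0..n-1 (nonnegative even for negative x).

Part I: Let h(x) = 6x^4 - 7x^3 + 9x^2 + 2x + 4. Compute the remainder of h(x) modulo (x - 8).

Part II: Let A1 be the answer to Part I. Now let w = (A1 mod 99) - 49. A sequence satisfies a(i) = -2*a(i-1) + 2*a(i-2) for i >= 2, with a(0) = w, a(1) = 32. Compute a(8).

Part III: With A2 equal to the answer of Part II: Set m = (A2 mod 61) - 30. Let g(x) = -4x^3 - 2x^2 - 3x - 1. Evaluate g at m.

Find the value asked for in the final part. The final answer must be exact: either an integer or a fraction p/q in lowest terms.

-136

Part I: remainder = value at the root: 6*(8)^4 - 7*(8)^3 + 9*(8)^2 + 2*(8)^1 + 4 = (24576) + (-3584) + (576) + (16) + (4) = 21588; answer 21588
Part II: A1 = 21588; w = -43; a(2) = -2*(32) + 2*(-43) = -150; iterating: a(2)=-150, a(3)=364, a(4)=-1028, a(5)=2784, a(6)=-7624, a(7)=20816, a(8)=-56880; answer -56880
Part III: A2 = -56880; m = 3; -4*(3)^3 - 2*(3)^2 - 3*(3)^1 - 1 = (-108) + (-18) + (-9) + (-1) = -136; answer -136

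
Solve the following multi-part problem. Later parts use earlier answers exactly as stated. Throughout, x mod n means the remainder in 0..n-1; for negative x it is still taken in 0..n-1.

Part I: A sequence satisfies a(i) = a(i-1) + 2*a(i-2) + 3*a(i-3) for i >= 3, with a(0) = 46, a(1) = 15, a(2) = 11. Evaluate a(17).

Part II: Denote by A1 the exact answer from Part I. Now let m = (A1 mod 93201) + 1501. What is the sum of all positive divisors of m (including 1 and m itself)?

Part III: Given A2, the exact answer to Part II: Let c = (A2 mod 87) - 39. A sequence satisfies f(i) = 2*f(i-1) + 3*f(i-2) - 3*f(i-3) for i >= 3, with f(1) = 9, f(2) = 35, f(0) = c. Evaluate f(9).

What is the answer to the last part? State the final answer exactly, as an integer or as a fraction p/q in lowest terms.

42151

Part I: a(3) = 1*(11) + 2*(15) + 3*(46) = 179; iterating: a(3)=179, a(4)=246, a(5)=637, a(6)=1666, a(7)=3678, a(8)=8921, a(9)=21275, a(10)=50151, a(11)=119464, a(12)=283591, a(13)=672972, a(14)=1598546, a(15)=3795263, a(16)=9011271, a(17)=21397435; answer 21397435
Part II: A1 = 21397435; m = 55907; 55907 = 37 * 1511; sigma = (1 + 37) * (1 + 1511) = 38 * 1512 = 57456; answer 57456
Part III: A2 = 57456; c = -3; f(3) = 2*(35) + 3*(9) - 3*(-3) = 106; iterating: f(3)=106, f(4)=290, f(5)=793, f(6)=2138, f(7)=5785, f(8)=15605, f(9)=42151; answer 42151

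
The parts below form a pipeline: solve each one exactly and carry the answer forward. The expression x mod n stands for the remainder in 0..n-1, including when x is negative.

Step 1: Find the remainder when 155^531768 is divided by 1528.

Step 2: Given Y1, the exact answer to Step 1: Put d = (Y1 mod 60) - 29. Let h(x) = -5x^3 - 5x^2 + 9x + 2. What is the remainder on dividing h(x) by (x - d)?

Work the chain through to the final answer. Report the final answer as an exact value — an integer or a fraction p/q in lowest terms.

Step 1: squarings mod 1528: 155^1=155, 155^2=1105, 155^4=153, 155^8=489, 155^16=753, 155^32=121, 155^64=889, 155^128=345, 155^256=1369, 155^512=833, 155^1024=177, 155^2048=769, 155^4096=25, 155^8192=625, 155^16384=985, 155^32768=1473, 155^65536=1497, 155^131072=961, 155^262144=609, 155^524288=1105; 155^531768 = 155^8 * 155^16 * 155^32 * 155^256 * 155^1024 * 155^2048 * 155^4096 * 155^524288 = 769 (mod 1528); answer 769
Step 2: Y1 = 769; d = 20; remainder = value at the root: -5*(20)^3 - 5*(20)^2 + 9*(20)^1 + 2 = (-40000) + (-2000) + (180) + (2) = -41818; answer -41818

-41818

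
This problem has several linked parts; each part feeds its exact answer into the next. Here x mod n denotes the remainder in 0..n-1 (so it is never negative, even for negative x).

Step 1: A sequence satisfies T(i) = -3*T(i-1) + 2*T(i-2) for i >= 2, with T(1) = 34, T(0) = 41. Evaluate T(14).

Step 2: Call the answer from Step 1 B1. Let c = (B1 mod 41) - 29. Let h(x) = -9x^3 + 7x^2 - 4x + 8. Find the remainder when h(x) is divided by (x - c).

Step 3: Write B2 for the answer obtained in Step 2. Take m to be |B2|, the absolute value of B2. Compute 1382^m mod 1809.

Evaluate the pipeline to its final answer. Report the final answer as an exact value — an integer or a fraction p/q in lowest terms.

Step 1: T(2) = -3*(34) + 2*(41) = -20; iterating: T(2)=-20, T(3)=128, T(4)=-424, T(5)=1528, T(6)=-5432, T(7)=19352, T(8)=-68920, T(9)=245464, T(10)=-874232, T(11)=3113624, T(12)=-11089336, T(13)=39495256, T(14)=-140664440; answer -140664440
Step 2: B1 = -140664440; c = -29; remainder = value at the root: -9*(-29)^3 + 7*(-29)^2 - 4*(-29)^1 + 8 = (219501) + (5887) + (116) + (8) = 225512; answer 225512
Step 3: B2 = 225512; m = 225512; squarings mod 1809: 1382^1=1382, 1382^2=1429, 1382^4=1489, 1382^8=1096, 1382^16=40, 1382^32=1600, 1382^64=265, 1382^128=1483, 1382^256=1354, 1382^512=799, 1382^1024=1633, 1382^2048=223, 1382^4096=886, 1382^8192=1699, 1382^16384=1246, 1382^32768=394, 1382^65536=1471, 1382^131072=277; 1382^225512 = 1382^8 * 1382^32 * 1382^64 * 1382^128 * 1382^4096 * 1382^8192 * 1382^16384 * 1382^65536 * 1382^131072 = 1231 (mod 1809); answer 1231

1231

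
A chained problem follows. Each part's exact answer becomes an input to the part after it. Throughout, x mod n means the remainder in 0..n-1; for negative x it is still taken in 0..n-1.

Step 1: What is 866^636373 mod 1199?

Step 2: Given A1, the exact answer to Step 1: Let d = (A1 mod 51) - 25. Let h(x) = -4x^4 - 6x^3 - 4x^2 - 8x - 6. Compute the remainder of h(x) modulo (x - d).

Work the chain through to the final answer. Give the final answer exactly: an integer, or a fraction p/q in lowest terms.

-101640

Step 1: squarings mod 1199: 866^1=866, 866^2=581, 866^4=642, 866^8=907, 866^16=135, 866^32=240, 866^64=48, 866^128=1105, 866^256=443, 866^512=812, 866^1024=1093, 866^2048=445, 866^4096=190, 866^8192=130, 866^16384=114, 866^32768=1006, 866^65536=80, 866^131072=405, 866^262144=961, 866^524288=291; 866^636373 = 866^1 * 866^4 * 866^16 * 866^64 * 866^128 * 866^256 * 866^1024 * 866^4096 * 866^8192 * 866^32768 * 866^65536 * 866^524288 = 930 (mod 1199); answer 930
Step 2: A1 = 930; d = -13; remainder = value at the root: -4*(-13)^4 - 6*(-13)^3 - 4*(-13)^2 - 8*(-13)^1 - 6 = (-114244) + (13182) + (-676) + (104) + (-6) = -101640; answer -101640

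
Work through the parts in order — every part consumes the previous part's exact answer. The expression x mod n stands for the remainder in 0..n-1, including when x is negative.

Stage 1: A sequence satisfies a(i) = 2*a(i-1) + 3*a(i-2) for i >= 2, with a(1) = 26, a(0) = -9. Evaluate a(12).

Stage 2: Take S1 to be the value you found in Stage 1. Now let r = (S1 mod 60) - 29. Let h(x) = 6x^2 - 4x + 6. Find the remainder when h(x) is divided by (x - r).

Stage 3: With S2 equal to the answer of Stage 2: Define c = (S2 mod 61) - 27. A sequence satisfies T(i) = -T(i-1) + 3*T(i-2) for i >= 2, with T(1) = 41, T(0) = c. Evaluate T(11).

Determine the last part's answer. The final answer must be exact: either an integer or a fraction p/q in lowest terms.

127388

Stage 1: a(2) = 2*(26) + 3*(-9) = 25; iterating: a(2)=25, a(3)=128, a(4)=331, a(5)=1046, a(6)=3085, a(7)=9308, a(8)=27871, a(9)=83666, a(10)=250945, a(11)=752888, a(12)=2258611; answer 2258611
Stage 2: S1 = 2258611; r = 2; remainder = value at the root: 6*(2)^2 - 4*(2)^1 + 6 = (24) + (-8) + (6) = 22; answer 22
Stage 3: S2 = 22; c = -5; T(2) = -1*(41) + 3*(-5) = -56; iterating: T(2)=-56, T(3)=179, T(4)=-347, T(5)=884, T(6)=-1925, T(7)=4577, T(8)=-10352, T(9)=24083, T(10)=-55139, T(11)=127388; answer 127388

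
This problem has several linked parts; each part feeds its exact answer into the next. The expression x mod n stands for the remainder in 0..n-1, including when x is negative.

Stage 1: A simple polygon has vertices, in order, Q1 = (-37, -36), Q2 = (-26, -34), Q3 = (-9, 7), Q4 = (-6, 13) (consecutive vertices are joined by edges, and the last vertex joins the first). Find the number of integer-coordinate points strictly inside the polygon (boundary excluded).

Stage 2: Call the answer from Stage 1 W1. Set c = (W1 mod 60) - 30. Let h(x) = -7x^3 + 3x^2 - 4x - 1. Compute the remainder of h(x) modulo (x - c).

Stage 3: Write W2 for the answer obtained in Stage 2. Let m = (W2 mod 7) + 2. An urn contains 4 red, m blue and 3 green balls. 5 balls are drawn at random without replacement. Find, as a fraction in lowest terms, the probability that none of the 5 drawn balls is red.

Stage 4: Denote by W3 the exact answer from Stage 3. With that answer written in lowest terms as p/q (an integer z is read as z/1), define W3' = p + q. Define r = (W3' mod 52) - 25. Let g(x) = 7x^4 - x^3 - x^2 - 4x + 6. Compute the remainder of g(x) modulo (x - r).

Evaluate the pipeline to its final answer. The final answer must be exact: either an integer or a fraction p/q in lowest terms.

Stage 1: cross terms: (-37*-34 - -26*-36)=322, (-26*7 - -9*-34)=-488, (-9*13 - -6*7)=-75, (-6*-36 - -37*13)=697; twice the area = |456| = 456; area = 228; boundary points = 1 + 1 + 3 + 1 = 6; strictly interior points = area - boundary/2 + 1 = 226; answer 226
Stage 2: W1 = 226; c = 16; remainder = value at the root: -7*(16)^3 + 3*(16)^2 - 4*(16)^1 - 1 = (-28672) + (768) + (-64) + (-1) = -27969; answer -27969
Stage 3: W2 = -27969; m = 5; total draws C(12,5) = 792; favorable C(8,5) = 56; P = 7/99; answer 7/99
Stage 4: W3 = 7/99; threaded value p + q = 106; r = -23; remainder = value at the root: 7*(-23)^4 - 1*(-23)^3 - 1*(-23)^2 - 4*(-23)^1 + 6 = (1958887) + (12167) + (-529) + (92) + (6) = 1970623; answer 1970623

1970623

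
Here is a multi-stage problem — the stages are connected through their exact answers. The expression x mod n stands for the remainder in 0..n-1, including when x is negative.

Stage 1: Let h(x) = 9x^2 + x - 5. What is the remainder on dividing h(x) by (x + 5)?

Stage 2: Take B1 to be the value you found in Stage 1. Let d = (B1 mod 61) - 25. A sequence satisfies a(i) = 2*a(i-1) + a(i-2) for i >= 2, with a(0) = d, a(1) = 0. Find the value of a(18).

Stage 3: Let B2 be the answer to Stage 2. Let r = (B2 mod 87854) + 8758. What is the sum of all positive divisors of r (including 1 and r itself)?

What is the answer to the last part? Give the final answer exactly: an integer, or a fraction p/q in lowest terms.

Stage 1: remainder = value at the root: 9*(-5)^2 + 1*(-5)^1 - 5 = (225) + (-5) + (-5) = 215; answer 215
Stage 2: B1 = 215; d = 7; a(2) = 2*(0) + 1*(7) = 7; iterating: a(2)=7, a(3)=14, a(4)=35, a(5)=84, a(6)=203, a(7)=490, a(8)=1183, a(9)=2856, a(10)=6895, a(11)=16646, a(12)=40187, a(13)=97020, a(14)=234227, a(15)=565474, a(16)=1365175, a(17)=3295824, a(18)=7956823; answer 7956823
Stage 3: B2 = 7956823; r = 58721; 58721 = 13 * 4517; sigma = (1 + 13) * (1 + 4517) = 14 * 4518 = 63252; answer 63252

63252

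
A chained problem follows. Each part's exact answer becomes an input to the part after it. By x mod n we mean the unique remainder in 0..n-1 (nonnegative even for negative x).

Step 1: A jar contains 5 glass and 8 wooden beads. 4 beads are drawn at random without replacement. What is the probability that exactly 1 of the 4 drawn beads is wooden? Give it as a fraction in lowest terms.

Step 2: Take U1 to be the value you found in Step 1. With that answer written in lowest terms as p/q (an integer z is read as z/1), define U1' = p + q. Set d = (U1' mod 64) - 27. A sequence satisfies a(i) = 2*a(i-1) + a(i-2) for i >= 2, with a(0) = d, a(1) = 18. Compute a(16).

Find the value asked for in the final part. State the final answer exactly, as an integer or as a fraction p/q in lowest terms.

Step 1: total draws C(13,4) = 715; favorable C(8,1)*C(5,3) = 80; P = 16/143; answer 16/143
Step 2: U1 = 16/143; threaded value p + q = 159; d = 4; a(2) = 2*(18) + 1*(4) = 40; iterating: a(2)=40, a(3)=98, a(4)=236, a(5)=570, a(6)=1376, a(7)=3322, a(8)=8020, a(9)=19362, a(10)=46744, a(11)=112850, a(12)=272444, a(13)=657738, a(14)=1587920, a(15)=3833578, a(16)=9255076; answer 9255076

9255076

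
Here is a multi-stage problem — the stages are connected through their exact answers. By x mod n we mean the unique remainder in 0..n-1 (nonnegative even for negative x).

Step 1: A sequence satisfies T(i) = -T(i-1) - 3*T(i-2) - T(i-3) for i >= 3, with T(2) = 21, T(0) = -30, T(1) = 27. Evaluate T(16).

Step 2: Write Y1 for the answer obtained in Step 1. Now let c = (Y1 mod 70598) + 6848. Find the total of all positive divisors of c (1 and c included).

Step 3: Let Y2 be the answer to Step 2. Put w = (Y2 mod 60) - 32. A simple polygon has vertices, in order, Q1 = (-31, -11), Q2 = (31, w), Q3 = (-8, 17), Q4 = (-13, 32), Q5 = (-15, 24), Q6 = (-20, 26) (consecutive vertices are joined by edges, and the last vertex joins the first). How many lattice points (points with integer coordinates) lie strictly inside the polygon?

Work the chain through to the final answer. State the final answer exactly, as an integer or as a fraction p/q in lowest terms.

Step 1: T(3) = -1*(21) - 3*(27) - 1*(-30) = -72; iterating: T(3)=-72, T(4)=-18, T(5)=213, T(6)=-87, T(7)=-534, T(8)=582, T(9)=1107, T(10)=-2319, T(11)=-1584, T(12)=7434, T(13)=-363, T(14)=-20355, T(15)=14010, T(16)=47418; answer 47418
Step 2: Y1 = 47418; c = 54266; 54266 = 2 * 43 * 631; sigma = (1 + 2) * (1 + 43) * (1 + 631) = 3 * 44 * 632 = 83424; answer 83424
Step 3: Y2 = 83424; w = -8; cross terms: (-31*-8 - 31*-11)=589, (31*17 - -8*-8)=463, (-8*32 - -13*17)=-35, (-13*24 - -15*32)=168, (-15*26 - -20*24)=90, (-20*-11 - -31*26)=1026; twice the area = |2301| = 2301; area = 2301/2; boundary points = 1 + 1 + 5 + 2 + 1 + 1 = 11; strictly interior points = area - boundary/2 + 1 = 1146; answer 1146

1146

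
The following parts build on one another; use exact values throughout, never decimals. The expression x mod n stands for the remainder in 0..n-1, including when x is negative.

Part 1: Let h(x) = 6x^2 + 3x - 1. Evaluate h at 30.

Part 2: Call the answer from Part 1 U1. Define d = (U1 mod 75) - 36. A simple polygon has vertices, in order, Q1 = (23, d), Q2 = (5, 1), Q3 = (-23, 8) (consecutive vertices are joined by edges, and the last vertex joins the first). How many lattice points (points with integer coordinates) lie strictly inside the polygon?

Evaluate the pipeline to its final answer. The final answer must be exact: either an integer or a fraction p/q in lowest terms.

255

Part 1: 6*(30)^2 + 3*(30)^1 - 1 = (5400) + (90) + (-1) = 5489; answer 5489
Part 2: U1 = 5489; d = -22; cross terms: (23*1 - 5*-22)=133, (5*8 - -23*1)=63, (-23*-22 - 23*8)=322; twice the area = |518| = 518; area = 259; boundary points = 1 + 7 + 2 = 10; strictly interior points = area - boundary/2 + 1 = 255; answer 255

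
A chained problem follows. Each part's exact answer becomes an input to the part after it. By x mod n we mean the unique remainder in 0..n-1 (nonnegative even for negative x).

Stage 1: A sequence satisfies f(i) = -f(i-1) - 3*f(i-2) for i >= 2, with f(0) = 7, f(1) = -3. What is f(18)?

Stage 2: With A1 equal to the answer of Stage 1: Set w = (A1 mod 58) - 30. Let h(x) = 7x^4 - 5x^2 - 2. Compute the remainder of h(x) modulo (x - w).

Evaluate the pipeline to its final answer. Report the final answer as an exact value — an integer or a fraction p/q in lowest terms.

45520

Stage 1: f(2) = -1*(-3) - 3*(7) = -18; iterating: f(2)=-18, f(3)=27, f(4)=27, f(5)=-108, f(6)=27, f(7)=297, f(8)=-378, f(9)=-513, f(10)=1647, f(11)=-108, f(12)=-4833, f(13)=5157, f(14)=9342, f(15)=-24813, f(16)=-3213, f(17)=77652, f(18)=-68013; answer -68013
Stage 2: A1 = -68013; w = -9; remainder = value at the root: 7*(-9)^4 - 5*(-9)^2 - 2 = (45927) + (-405) + (-2) = 45520; answer 45520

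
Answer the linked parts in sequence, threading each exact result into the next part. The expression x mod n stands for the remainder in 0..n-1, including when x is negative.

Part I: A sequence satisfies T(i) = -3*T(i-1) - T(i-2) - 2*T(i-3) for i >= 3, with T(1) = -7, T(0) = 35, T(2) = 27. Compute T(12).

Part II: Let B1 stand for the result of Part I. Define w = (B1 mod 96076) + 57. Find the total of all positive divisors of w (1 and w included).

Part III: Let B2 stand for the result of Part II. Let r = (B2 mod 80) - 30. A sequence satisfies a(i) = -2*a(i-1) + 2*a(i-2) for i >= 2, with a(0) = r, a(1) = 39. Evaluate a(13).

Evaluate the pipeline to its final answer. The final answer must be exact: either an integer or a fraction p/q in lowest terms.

5119296

Part I: T(3) = -3*(27) - 1*(-7) - 2*(35) = -144; iterating: T(3)=-144, T(4)=419, T(5)=-1167, T(6)=3370, T(7)=-9781, T(8)=28307, T(9)=-81880, T(10)=236895, T(11)=-685419, T(12)=1983122; answer 1983122
Part II: B1 = 1983122; w = 61659; 61659 = 3^2 * 13 * 17 * 31; sigma = (1 + 3 + 9) * (1 + 13) * (1 + 17) * (1 + 31) = 13 * 14 * 18 * 32 = 104832; answer 104832
Part III: B2 = 104832; r = 2; a(2) = -2*(39) + 2*(2) = -74; iterating: a(2)=-74, a(3)=226, a(4)=-600, a(5)=1652, a(6)=-4504, a(7)=12312, a(8)=-33632, a(9)=91888, a(10)=-251040, a(11)=685856, a(12)=-1873792, a(13)=5119296; answer 5119296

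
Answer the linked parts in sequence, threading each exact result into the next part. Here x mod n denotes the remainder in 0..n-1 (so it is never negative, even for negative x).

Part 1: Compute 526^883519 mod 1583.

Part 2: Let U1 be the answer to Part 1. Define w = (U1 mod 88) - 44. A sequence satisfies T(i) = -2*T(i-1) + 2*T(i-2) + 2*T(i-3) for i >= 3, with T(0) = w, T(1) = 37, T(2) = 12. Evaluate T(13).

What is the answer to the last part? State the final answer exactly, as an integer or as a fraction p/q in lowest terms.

752272

Part 1: squarings mod 1583: 526^1=526, 526^2=1234, 526^4=1493, 526^8=185, 526^16=982, 526^32=277, 526^64=745, 526^128=975, 526^256=825, 526^512=1518, 526^1024=1059, 526^2048=717, 526^4096=1197, 526^8192=194, 526^16384=1227, 526^32768=96, 526^65536=1301, 526^131072=374, 526^262144=572, 526^524288=1086; 526^883519 = 526^1 * 526^2 * 526^4 * 526^8 * 526^16 * 526^32 * 526^256 * 526^512 * 526^2048 * 526^4096 * 526^8192 * 526^16384 * 526^65536 * 526^262144 * 526^524288 = 434 (mod 1583); answer 434
Part 2: U1 = 434; w = 38; T(3) = -2*(12) + 2*(37) + 2*(38) = 126; iterating: T(3)=126, T(4)=-154, T(5)=584, T(6)=-1224, T(7)=3308, T(8)=-7896, T(9)=19960, T(10)=-49096, T(11)=122320, T(12)=-302912, T(13)=752272; answer 752272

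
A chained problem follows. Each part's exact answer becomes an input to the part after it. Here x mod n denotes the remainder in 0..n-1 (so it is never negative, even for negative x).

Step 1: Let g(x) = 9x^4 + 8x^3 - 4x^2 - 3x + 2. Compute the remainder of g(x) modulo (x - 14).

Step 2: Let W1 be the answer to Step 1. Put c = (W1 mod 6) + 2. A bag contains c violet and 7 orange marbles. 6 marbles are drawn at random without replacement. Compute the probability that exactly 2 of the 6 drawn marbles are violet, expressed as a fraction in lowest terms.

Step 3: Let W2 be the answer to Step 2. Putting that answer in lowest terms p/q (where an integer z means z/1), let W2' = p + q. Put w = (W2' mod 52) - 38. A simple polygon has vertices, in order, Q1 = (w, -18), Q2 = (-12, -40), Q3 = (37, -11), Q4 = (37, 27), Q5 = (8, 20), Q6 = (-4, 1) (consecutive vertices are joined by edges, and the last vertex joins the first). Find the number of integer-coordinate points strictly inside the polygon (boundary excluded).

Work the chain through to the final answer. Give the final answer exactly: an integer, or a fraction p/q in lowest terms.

2173

Step 1: remainder = value at the root: 9*(14)^4 + 8*(14)^3 - 4*(14)^2 - 3*(14)^1 + 2 = (345744) + (21952) + (-784) + (-42) + (2) = 366872; answer 366872
Step 2: W1 = 366872; c = 4; total draws C(11,6) = 462; favorable C(4,2)*C(7,4) = 210; P = 5/11; answer 5/11
Step 3: W2 = 5/11; threaded value p + q = 16; w = -22; cross terms: (-22*-40 - -12*-18)=664, (-12*-11 - 37*-40)=1612, (37*27 - 37*-11)=1406, (37*20 - 8*27)=524, (8*1 - -4*20)=88, (-4*-18 - -22*1)=94; twice the area = |4388| = 4388; area = 2194; boundary points = 2 + 1 + 38 + 1 + 1 + 1 = 44; strictly interior points = area - boundary/2 + 1 = 2173; answer 2173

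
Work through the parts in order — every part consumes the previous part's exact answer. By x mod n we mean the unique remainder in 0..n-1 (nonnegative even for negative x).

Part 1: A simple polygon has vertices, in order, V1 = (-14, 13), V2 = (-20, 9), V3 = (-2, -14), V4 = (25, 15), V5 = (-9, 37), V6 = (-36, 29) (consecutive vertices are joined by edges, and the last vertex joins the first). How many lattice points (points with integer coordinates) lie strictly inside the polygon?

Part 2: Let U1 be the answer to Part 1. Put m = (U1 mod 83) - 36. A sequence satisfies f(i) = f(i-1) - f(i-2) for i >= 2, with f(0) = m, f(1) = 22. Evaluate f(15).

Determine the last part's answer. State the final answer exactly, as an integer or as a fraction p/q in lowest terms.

Part 1: cross terms: (-14*9 - -20*13)=134, (-20*-14 - -2*9)=298, (-2*15 - 25*-14)=320, (25*37 - -9*15)=1060, (-9*29 - -36*37)=1071, (-36*13 - -14*29)=-62; twice the area = |2821| = 2821; area = 2821/2; boundary points = 2 + 1 + 1 + 2 + 1 + 2 = 9; strictly interior points = area - boundary/2 + 1 = 1407; answer 1407
Part 2: U1 = 1407; m = 43; f(2) = 1*(22) - 1*(43) = -21; iterating: f(2)=-21, f(3)=-43, f(4)=-22, f(5)=21, f(6)=43, f(7)=22, f(8)=-21, f(9)=-43, f(10)=-22, f(11)=21, f(12)=43, f(13)=22, f(14)=-21, f(15)=-43; answer -43

-43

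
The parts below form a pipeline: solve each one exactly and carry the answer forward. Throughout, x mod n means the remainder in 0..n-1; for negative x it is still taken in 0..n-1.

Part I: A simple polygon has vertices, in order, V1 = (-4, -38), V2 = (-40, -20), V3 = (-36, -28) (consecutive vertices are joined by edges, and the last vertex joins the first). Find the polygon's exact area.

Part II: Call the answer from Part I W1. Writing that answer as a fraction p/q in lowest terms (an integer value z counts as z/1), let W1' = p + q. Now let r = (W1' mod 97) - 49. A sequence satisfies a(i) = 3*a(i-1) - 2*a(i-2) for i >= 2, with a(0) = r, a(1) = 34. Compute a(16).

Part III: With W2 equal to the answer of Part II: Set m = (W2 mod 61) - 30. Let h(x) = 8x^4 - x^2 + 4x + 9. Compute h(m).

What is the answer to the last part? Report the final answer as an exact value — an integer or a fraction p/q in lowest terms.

Part I: cross terms: (-4*-20 - -40*-38)=-1440, (-40*-28 - -36*-20)=400, (-36*-38 - -4*-28)=1256; twice the area = |216| = 216; area = 108; answer 108
Part II: W1 = 108; threaded value p + q = 109; r = -37; a(2) = 3*(34) - 2*(-37) = 176; iterating: a(2)=176, a(3)=460, a(4)=1028, a(5)=2164, a(6)=4436, a(7)=8980, a(8)=18068, a(9)=36244, a(10)=72596, a(11)=145300, a(12)=290708, a(13)=581524, a(14)=1163156, a(15)=2326420, a(16)=4652948; answer 4652948
Part III: W2 = 4652948; m = 21; 8*(21)^4 - 1*(21)^2 + 4*(21)^1 + 9 = (1555848) + (-441) + (84) + (9) = 1555500; answer 1555500

1555500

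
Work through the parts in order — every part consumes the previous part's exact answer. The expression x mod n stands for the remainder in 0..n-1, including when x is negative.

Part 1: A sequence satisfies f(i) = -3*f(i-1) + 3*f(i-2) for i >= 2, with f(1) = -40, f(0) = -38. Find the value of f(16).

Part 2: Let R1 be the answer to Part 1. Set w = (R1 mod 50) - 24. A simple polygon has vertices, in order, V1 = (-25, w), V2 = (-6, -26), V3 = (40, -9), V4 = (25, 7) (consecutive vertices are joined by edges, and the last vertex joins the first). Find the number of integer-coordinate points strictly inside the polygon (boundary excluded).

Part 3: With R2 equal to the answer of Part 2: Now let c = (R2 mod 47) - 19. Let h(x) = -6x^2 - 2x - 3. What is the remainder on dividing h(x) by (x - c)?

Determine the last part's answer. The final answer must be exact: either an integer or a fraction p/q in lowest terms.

Part 1: f(2) = -3*(-40) + 3*(-38) = 6; iterating: f(2)=6, f(3)=-138, f(4)=432, f(5)=-1710, f(6)=6426, f(7)=-24408, f(8)=92502, f(9)=-350730, f(10)=1329696, f(11)=-5041278, f(12)=19112922, f(13)=-72462600, f(14)=274726566, f(15)=-1041567498, f(16)=3948882192; answer 3948882192
Part 2: R1 = 3948882192; w = 18; cross terms: (-25*-26 - -6*18)=758, (-6*-9 - 40*-26)=1094, (40*7 - 25*-9)=505, (25*18 - -25*7)=625; twice the area = |2982| = 2982; area = 1491; boundary points = 1 + 1 + 1 + 1 = 4; strictly interior points = area - boundary/2 + 1 = 1490; answer 1490
Part 3: R2 = 1490; c = 14; remainder = value at the root: -6*(14)^2 - 2*(14)^1 - 3 = (-1176) + (-28) + (-3) = -1207; answer -1207

-1207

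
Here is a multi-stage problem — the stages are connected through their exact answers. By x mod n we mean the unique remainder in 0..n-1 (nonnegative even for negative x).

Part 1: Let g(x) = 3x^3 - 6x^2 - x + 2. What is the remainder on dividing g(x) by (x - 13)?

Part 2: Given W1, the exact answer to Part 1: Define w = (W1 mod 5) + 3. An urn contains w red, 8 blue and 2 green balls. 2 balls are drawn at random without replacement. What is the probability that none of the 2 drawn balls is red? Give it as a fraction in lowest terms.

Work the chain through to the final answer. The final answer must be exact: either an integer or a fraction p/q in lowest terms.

45/91

Part 1: remainder = value at the root: 3*(13)^3 - 6*(13)^2 - 1*(13)^1 + 2 = (6591) + (-1014) + (-13) + (2) = 5566; answer 5566
Part 2: W1 = 5566; w = 4; total draws C(14,2) = 91; favorable C(10,2) = 45; P = 45/91; answer 45/91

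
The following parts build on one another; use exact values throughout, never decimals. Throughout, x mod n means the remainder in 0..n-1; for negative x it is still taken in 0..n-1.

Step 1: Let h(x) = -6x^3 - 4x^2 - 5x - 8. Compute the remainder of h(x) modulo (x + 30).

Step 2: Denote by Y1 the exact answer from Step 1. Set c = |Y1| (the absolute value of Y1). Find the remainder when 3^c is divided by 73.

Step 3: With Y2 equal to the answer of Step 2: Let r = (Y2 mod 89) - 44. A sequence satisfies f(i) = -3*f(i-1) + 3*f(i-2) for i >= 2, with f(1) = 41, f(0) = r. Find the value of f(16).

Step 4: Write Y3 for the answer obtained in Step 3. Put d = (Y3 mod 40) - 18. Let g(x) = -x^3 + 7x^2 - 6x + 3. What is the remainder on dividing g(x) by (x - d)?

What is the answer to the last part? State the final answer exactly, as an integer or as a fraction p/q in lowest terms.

Step 1: remainder = value at the root: -6*(-30)^3 - 4*(-30)^2 - 5*(-30)^1 - 8 = (162000) + (-3600) + (150) + (-8) = 158542; answer 158542
Step 2: Y1 = 158542; c = 158542; squarings mod 73: 3^1=3, 3^2=9, 3^4=8, 3^8=64, 3^16=8, 3^32=64, 3^64=8, 3^128=64, 3^256=8, 3^512=64, 3^1024=8, 3^2048=64, 3^4096=8, 3^8192=64, 3^16384=8, 3^32768=64, 3^65536=8, 3^131072=64; 3^158542 = 3^2 * 3^4 * 3^8 * 3^64 * 3^256 * 3^512 * 3^2048 * 3^8192 * 3^16384 * 3^131072 = 65 (mod 73); answer 65
Step 3: Y2 = 65; r = 21; f(2) = -3*(41) + 3*(21) = -60; iterating: f(2)=-60, f(3)=303, f(4)=-1089, f(5)=4176, f(6)=-15795, f(7)=59913, f(8)=-227124, f(9)=861111, f(10)=-3264705, f(11)=12377448, f(12)=-46926459, f(13)=177911721, f(14)=-674514540, f(15)=2557278783, f(16)=-9695379969; answer -9695379969
Step 4: Y3 = -9695379969; d = 13; remainder = value at the root: -1*(13)^3 + 7*(13)^2 - 6*(13)^1 + 3 = (-2197) + (1183) + (-78) + (3) = -1089; answer -1089

-1089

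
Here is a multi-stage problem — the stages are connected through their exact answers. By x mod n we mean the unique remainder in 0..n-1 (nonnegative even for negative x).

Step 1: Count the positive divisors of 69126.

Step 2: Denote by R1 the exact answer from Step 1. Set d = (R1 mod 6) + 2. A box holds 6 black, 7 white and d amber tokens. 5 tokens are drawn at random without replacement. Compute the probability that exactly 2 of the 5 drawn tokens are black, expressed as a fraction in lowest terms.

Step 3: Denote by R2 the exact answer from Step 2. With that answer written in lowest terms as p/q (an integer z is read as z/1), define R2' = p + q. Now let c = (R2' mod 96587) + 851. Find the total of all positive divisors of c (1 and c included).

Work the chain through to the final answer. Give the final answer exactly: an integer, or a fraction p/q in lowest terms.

9176

Step 1: 69126 = 2 * 3 * 41 * 281; number of divisors = (1+1) * (1+1) * (1+1) * (1+1) = 16; answer 16
Step 2: R1 = 16; d = 6; total draws C(19,5) = 11628; favorable C(6,2)*C(13,3) = 4290; P = 715/1938; answer 715/1938
Step 3: R2 = 715/1938; threaded value p + q = 2653; c = 3504; 3504 = 2^4 * 3 * 73; sigma = (1 + 2 + 4 + 8 + 16) * (1 + 3) * (1 + 73) = 31 * 4 * 74 = 9176; answer 9176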